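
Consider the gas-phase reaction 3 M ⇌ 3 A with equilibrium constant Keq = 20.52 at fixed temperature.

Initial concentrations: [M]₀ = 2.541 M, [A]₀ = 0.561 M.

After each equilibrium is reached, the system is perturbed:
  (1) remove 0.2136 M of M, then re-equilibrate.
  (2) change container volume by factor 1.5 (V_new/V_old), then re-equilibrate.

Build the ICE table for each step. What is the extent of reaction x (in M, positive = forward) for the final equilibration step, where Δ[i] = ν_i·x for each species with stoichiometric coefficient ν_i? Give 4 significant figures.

Q₀ = 0.01076 vs Keq = 20.52 ⇒ Q<K, forward
Step 1:
                    M           A
  I             2.541       0.561
  C            -1.711       1.711
  E            0.8299       2.272
  solve Keq expr → x = 0.5704; check Q = 20.52
Then remove 0.2136 M of M.
Step 2:
                    M           A
  I            0.6163       2.272
  C            0.1565     -0.1565
  E            0.7728       2.116
  solve Keq expr → x = -0.05215; check Q = 20.52
Then change container volume by factor 1.5 (V_new/V_old).
Step 3:
                    M           A
  I            0.5152        1.41
  C                 0           0
  E            0.5152        1.41
  solve Keq expr → x = 0; check Q = 20.52

x = 0 M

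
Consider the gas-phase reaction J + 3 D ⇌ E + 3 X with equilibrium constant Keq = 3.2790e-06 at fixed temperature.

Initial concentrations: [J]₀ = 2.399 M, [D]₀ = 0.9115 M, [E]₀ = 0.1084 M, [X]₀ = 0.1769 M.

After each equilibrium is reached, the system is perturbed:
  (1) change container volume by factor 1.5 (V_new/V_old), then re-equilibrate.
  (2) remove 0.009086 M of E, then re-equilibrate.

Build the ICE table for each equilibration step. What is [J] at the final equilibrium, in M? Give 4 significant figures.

Q₀ = 3.3030e-04 vs Keq = 3.2790e-06 ⇒ Q>K, reverse
Step 1:
                   J          D          E          X
  I            2.399     0.9115     0.1084     0.1769
  C           0.0419     0.1257    -0.0419    -0.1257
  E            2.441      1.037     0.0665    0.05121
  solve Keq expr → x = -0.0419; check Q = 3.2790e-06
Then change container volume by factor 1.5 (V_new/V_old).
Step 2:
                   J          D          E          X
  I            1.627     0.6915    0.04434    0.03414
  C                0          0          0          0
  E            1.627     0.6915    0.04434    0.03414
  solve Keq expr → x = 0; check Q = 3.2790e-06
Then remove 0.009086 M of E.
Step 3:
                   J          D          E          X
  I            1.627     0.6915    0.03525    0.03414
  C       -7.7275e-04  -0.002318 7.7275e-04   0.002318
  E            1.626     0.6891    0.03602    0.03646
  solve Keq expr → x = 7.7275e-04; check Q = 3.2790e-06

[J]_eq = 1.626 M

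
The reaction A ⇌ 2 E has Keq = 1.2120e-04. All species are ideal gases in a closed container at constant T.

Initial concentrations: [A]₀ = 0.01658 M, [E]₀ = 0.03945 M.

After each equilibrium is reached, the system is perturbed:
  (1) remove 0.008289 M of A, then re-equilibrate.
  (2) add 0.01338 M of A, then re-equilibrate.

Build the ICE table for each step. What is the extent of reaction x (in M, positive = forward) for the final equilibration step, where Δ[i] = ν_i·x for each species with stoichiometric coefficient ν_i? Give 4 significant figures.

Q₀ = 0.09387 vs Keq = 1.2120e-04 ⇒ Q>K, reverse
Step 1:
                   A          E
  init       0.01658    0.03945
  Δ          0.01869   -0.03738
  eq         0.03527   0.002068
  solve Keq expr → x = -0.01869; check Q = 1.2120e-04
Then remove 0.008289 M of A.
Step 2:
                   A          E
  init       0.02698   0.002068
  Δ       1.2746e-04 -2.5493e-04
  eq         0.02711   0.001813
  solve Keq expr → x = -1.2746e-04; check Q = 1.2120e-04
Then add 0.01338 M of A.
Step 3:
                   A          E
  init       0.04049   0.001813
  Δ       -1.9858e-04 3.9717e-04
  eq         0.04029    0.00221
  solve Keq expr → x = 1.9858e-04; check Q = 1.2120e-04

x = 1.9858e-04 M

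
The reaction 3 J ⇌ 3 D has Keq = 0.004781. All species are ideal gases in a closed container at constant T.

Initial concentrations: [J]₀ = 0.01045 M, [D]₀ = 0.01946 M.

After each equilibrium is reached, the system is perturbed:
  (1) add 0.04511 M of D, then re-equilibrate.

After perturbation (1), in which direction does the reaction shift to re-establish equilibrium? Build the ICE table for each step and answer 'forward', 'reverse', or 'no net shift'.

Q₀ = 6.458 vs Keq = 0.004781 ⇒ Q>K, reverse
Step 1:
                  J         D
  Initial   0.01045   0.01946
  Change    0.01515  -0.01515
  Equil      0.0256  0.004312
  solve Keq expr → x = -0.005049; check Q = 0.004781
Then add 0.04511 M of D.
Step 2:
                  J         D
  Initial    0.0256   0.04942
  Change    0.03861  -0.03861
  Equil      0.0642   0.01082
  solve Keq expr → x = -0.01287; check Q = 0.004781

Direction: reverse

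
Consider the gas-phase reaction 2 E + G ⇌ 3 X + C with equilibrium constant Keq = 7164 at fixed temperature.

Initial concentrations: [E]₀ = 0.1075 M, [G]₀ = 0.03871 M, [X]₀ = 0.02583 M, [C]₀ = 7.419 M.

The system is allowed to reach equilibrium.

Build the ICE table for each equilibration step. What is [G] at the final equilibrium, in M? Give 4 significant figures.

Q₀ = 0.2858 vs Keq = 7164 ⇒ Q<K, forward
Step 1:
                    E           G           X           C
  init         0.1075     0.03871     0.02583       7.419
  Δ          -0.07306    -0.03653      0.1096     0.03653
  eq          0.03444    0.002179      0.1354       7.456
  solve Keq expr → x = 0.03653; check Q = 7164

[G]_eq = 0.002179 M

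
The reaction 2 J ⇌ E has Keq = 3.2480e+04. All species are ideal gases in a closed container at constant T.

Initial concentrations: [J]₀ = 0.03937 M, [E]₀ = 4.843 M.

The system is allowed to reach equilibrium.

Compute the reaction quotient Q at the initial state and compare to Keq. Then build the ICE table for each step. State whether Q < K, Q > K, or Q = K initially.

Q₀ = 3125; Q < K (proceeds forward)

Q₀ = 3125 vs Keq = 3.2480e+04 ⇒ Q<K, forward
Step 1:
                   J          E
  init       0.03937      4.843
  Δ         -0.02714    0.01357
  eq         0.01223      4.857
  solve Keq expr → x = 0.01357; check Q = 3.2480e+04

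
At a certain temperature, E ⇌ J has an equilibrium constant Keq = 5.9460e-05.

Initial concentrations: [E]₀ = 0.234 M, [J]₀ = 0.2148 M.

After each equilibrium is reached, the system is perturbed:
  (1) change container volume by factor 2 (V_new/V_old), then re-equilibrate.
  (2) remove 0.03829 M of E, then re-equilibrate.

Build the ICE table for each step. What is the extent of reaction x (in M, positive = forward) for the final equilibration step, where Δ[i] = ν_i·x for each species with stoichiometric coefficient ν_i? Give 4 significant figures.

Q₀ = 0.9179 vs Keq = 5.9460e-05 ⇒ Q>K, reverse
Step 1:
                  E         J
  I           0.234    0.2148
  C          0.2148   -0.2148
  E          0.4488 2.6684e-05
  solve Keq expr → x = -0.2148; check Q = 5.9460e-05
Then change container volume by factor 2 (V_new/V_old).
Step 2:
                  E         J
  I          0.2244 1.3342e-05
  C               0         0
  E          0.2244 1.3342e-05
  solve Keq expr → x = 0; check Q = 5.9460e-05
Then remove 0.03829 M of E.
Step 3:
                  E         J
  I          0.1861 1.3342e-05
  C       2.2766e-06 -2.2766e-06
  E          0.1861 1.1065e-05
  solve Keq expr → x = -2.2766e-06; check Q = 5.9460e-05

x = -2.2766e-06 M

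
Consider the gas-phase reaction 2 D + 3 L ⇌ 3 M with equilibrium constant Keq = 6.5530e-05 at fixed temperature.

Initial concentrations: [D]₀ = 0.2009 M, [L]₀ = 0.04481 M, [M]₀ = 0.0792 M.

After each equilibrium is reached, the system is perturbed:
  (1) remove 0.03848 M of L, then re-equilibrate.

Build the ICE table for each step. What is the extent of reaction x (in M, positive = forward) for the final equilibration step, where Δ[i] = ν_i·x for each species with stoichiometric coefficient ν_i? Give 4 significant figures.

Q₀ = 136.8 vs Keq = 6.5530e-05 ⇒ Q>K, reverse
Step 1:
                    D           L           M
  init         0.2009     0.04481      0.0792
  Δ           0.05149     0.07723    -0.07723
  eq           0.2524       0.122    0.001965
  solve Keq expr → x = -0.02574; check Q = 6.5530e-05
Then remove 0.03848 M of L.
Step 2:
                    D           L           M
  init         0.2524     0.08356    0.001965
  Δ        4.0555e-04  6.0833e-04 -6.0833e-04
  eq           0.2528     0.08417    0.001357
  solve Keq expr → x = -2.0278e-04; check Q = 6.5530e-05

x = -2.0278e-04 M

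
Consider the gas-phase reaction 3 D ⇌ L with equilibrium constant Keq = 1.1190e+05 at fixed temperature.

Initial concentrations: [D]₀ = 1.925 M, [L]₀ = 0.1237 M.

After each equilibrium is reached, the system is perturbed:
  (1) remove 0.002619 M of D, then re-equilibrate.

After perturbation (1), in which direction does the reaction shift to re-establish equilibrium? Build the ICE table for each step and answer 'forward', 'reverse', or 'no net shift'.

Q₀ = 0.01734 vs Keq = 1.1190e+05 ⇒ Q<K, forward
Step 1:
                  D         L
  init        1.925    0.1237
  Δ          -1.906    0.6354
  eq        0.01893    0.7591
  solve Keq expr → x = 0.6354; check Q = 1.1190e+05
Then remove 0.002619 M of D.
Step 2:
                  D         L
  init      0.01631    0.7591
  Δ        0.002612 -8.7059e-04
  eq        0.01892    0.7582
  solve Keq expr → x = -8.7059e-04; check Q = 1.1190e+05

Direction: reverse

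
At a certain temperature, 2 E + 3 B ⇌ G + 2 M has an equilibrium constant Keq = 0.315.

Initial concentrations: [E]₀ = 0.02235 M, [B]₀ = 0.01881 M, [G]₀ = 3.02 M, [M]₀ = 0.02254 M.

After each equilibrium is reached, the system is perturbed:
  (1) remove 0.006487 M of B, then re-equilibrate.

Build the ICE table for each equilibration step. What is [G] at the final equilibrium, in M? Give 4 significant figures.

[G]_eq = 3.009 M

Q₀ = 4.6152e+05 vs Keq = 0.315 ⇒ Q>K, reverse
Step 1:
                   E          B          G          M
  I          0.02235    0.01881       3.02    0.02254
  C          0.02237    0.03355   -0.01118   -0.02237
  E          0.04472    0.05236      3.009 1.7335e-04
  solve Keq expr → x = -0.01118; check Q = 0.315
Then remove 0.006487 M of B.
Step 2:
                   E          B          G          M
  I          0.04472    0.04587      3.009 1.7335e-04
  C       3.0882e-05 4.6323e-05 -1.5441e-05 -3.0882e-05
  E          0.04475    0.04592      3.009 1.4247e-04
  solve Keq expr → x = -1.5441e-05; check Q = 0.315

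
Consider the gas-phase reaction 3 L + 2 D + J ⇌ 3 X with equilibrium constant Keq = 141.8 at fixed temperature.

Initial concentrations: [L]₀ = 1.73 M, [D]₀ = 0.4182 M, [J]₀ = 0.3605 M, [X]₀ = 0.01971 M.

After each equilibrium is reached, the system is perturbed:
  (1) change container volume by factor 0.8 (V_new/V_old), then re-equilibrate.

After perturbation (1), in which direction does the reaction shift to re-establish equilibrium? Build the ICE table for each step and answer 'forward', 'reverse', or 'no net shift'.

Q₀ = 2.3456e-05 vs Keq = 141.8 ⇒ Q<K, forward
Step 1:
                  L         D         J         X
  Initial      1.73    0.4182    0.3605   0.01971
  Change    -0.5343   -0.3562   -0.1781    0.5343
  Equil       1.196   0.06201    0.1824     0.554
  solve Keq expr → x = 0.1781; check Q = 141.8
Then change container volume by factor 0.8 (V_new/V_old).
Step 2:
                  L         D         J         X
  Initial     1.495   0.07751     0.228    0.6925
  Change    -0.0247  -0.01646 -0.008232    0.0247
  Equil        1.47   0.06105    0.2198    0.7172
  solve Keq expr → x = 0.008232; check Q = 141.8

Direction: forward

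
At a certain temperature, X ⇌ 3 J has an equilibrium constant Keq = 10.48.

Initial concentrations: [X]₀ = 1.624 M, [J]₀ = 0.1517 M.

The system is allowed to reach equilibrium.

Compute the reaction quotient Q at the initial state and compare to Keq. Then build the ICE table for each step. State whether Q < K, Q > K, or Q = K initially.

Q₀ = 0.00215; Q < K (proceeds forward)

Q₀ = 0.00215 vs Keq = 10.48 ⇒ Q<K, forward
Step 1:
                  X         J
  I           1.624    0.1517
  C          -0.668     2.004
  E           0.956     2.156
  solve Keq expr → x = 0.668; check Q = 10.48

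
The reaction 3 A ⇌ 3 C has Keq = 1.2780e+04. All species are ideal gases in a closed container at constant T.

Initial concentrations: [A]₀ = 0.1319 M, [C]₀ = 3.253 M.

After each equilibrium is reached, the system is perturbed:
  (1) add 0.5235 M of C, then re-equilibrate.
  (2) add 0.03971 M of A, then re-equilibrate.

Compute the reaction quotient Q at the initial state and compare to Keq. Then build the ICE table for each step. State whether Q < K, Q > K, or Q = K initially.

Q₀ = 1.5001e+04 vs Keq = 1.2780e+04 ⇒ Q>K, reverse
Step 1:
                  A         C
  I          0.1319     3.253
  C        0.006939 -0.006939
  E          0.1388     3.246
  solve Keq expr → x = -0.002313; check Q = 1.2780e+04
Then add 0.5235 M of C.
Step 2:
                  A         C
  I          0.1388      3.77
  C         0.02147  -0.02147
  E          0.1603     3.748
  solve Keq expr → x = -0.007158; check Q = 1.2780e+04
Then add 0.03971 M of A.
Step 3:
                  A         C
  I             0.2     3.748
  C        -0.03808   0.03808
  E          0.1619     3.786
  solve Keq expr → x = 0.01269; check Q = 1.2780e+04

Q₀ = 1.5001e+04; Q > K (proceeds reverse)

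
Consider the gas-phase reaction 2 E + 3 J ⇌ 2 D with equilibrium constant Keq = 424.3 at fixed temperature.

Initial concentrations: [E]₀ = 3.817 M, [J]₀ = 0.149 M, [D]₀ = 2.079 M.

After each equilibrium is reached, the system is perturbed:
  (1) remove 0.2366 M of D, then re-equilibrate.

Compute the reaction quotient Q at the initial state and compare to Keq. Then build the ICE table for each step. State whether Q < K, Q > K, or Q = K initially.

Q₀ = 89.68 vs Keq = 424.3 ⇒ Q<K, forward
Step 1:
                    E           J           D
  Initial       3.817       0.149       2.079
  Change     -0.03901    -0.05852     0.03901
  Equil         3.778     0.09048       2.118
  solve Keq expr → x = 0.01951; check Q = 424.3
Then remove 0.2366 M of D.
Step 2:
                    E           J           D
  Initial       3.778     0.09048       1.881
  Change    -0.004449   -0.006673    0.004449
  Equil         3.774     0.08381       1.886
  solve Keq expr → x = 0.002224; check Q = 424.3

Q₀ = 89.68; Q < K (proceeds forward)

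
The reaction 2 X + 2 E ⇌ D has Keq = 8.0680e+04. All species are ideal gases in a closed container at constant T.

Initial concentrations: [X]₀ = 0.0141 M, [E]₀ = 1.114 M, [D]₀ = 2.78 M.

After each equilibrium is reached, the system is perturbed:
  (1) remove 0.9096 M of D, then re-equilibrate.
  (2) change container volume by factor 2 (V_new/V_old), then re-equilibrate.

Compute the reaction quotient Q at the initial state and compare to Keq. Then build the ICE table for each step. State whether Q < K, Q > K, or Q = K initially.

Q₀ = 1.1268e+04 vs Keq = 8.0680e+04 ⇒ Q<K, forward
Step 1:
                  X         E         D
  Initial    0.0141     1.114      2.78
  Change  -0.008785 -0.008785  0.004392
  Equil    0.005315     1.105     2.784
  solve Keq expr → x = 0.004392; check Q = 8.0680e+04
Then remove 0.9096 M of D.
Step 2:
                  X         E         D
  Initial  0.005315     1.105     1.875
  Change  -9.4948e-04 -9.4948e-04 4.7474e-04
  Equil    0.004366     1.104     1.875
  solve Keq expr → x = 4.7474e-04; check Q = 8.0680e+04
Then change container volume by factor 2 (V_new/V_old).
Step 3:
                  X         E         D
  Initial  0.002183    0.5521    0.9376
  Change   0.003941  0.003941 -0.001971
  Equil    0.006124    0.5561    0.9357
  solve Keq expr → x = -0.001971; check Q = 8.0680e+04

Q₀ = 1.1268e+04; Q < K (proceeds forward)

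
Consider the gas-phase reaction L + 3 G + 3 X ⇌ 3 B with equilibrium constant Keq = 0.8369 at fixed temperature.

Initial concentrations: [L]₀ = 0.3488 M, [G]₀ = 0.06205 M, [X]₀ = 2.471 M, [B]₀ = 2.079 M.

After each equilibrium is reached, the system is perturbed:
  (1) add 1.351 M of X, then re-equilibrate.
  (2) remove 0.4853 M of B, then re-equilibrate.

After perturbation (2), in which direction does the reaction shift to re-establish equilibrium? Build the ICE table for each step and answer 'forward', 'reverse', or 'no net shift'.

Q₀ = 7147 vs Keq = 0.8369 ⇒ Q>K, reverse
Step 1:
                  L         G         X         B
  init       0.3488   0.06205     2.471     2.079
  Δ          0.1928    0.5785    0.5785   -0.5785
  eq         0.5416    0.6405     3.049     1.501
  solve Keq expr → x = -0.1928; check Q = 0.8369
Then add 1.351 M of X.
Step 2:
                  L         G         X         B
  init       0.5416    0.6405       4.4     1.501
  Δ        -0.04323   -0.1297   -0.1297    0.1297
  eq         0.4984    0.5109     4.271      1.63
  solve Keq expr → x = 0.04323; check Q = 0.8369
Then remove 0.4853 M of B.
Step 3:
                  L         G         X         B
  init       0.4984    0.5109     4.271     1.145
  Δ        -0.03379   -0.1014   -0.1014    0.1014
  eq         0.4646    0.4095     4.169     1.246
  solve Keq expr → x = 0.03379; check Q = 0.8369

Direction: forward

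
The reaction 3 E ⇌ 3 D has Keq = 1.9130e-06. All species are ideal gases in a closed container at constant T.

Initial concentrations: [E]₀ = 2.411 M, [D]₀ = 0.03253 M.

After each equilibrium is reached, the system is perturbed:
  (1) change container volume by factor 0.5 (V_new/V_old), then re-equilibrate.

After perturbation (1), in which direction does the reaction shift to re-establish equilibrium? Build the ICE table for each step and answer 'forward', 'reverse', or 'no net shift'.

Direction: no net shift

Q₀ = 2.4562e-06 vs Keq = 1.9130e-06 ⇒ Q>K, reverse
Step 1:
                   E          D
  init         2.411    0.03253
  Δ         0.002568  -0.002568
  eq           2.414    0.02996
  solve Keq expr → x = -8.5614e-04; check Q = 1.9130e-06
Then change container volume by factor 0.5 (V_new/V_old).
Step 2:
                   E          D
  init         4.827    0.05992
  Δ                0          0
  eq           4.827    0.05992
  solve Keq expr → x = 0; check Q = 1.9130e-06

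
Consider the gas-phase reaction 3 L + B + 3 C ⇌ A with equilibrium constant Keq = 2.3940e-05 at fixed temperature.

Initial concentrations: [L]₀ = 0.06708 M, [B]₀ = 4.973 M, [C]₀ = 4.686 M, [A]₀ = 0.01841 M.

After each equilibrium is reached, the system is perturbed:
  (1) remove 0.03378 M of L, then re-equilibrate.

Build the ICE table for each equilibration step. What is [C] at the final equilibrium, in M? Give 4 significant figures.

Q₀ = 0.1192 vs Keq = 2.3940e-05 ⇒ Q>K, reverse
Step 1:
                   L          B          C          A
  init       0.06708      4.973      4.686    0.01841
  Δ          0.05516    0.01839    0.05516   -0.01839
  eq          0.1222      4.991      4.741 2.3262e-05
  solve Keq expr → x = -0.01839; check Q = 2.3940e-05
Then remove 0.03378 M of L.
Step 2:
                   L          B          C          A
  init       0.08846      4.991      4.741 2.3262e-05
  Δ       4.3299e-05 1.4433e-05 4.3299e-05 -1.4433e-05
  eq          0.0885      4.991      4.741 8.8286e-06
  solve Keq expr → x = -1.4433e-05; check Q = 2.3940e-05

[C]_eq = 4.741 M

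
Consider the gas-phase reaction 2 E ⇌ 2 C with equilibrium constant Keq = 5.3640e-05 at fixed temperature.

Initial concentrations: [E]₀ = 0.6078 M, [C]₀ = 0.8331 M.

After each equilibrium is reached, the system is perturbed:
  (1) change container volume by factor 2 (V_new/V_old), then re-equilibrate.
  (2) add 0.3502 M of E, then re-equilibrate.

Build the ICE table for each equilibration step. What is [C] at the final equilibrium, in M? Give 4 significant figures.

Q₀ = 1.879 vs Keq = 5.3640e-05 ⇒ Q>K, reverse
Step 1:
                    E           C
  Initial      0.6078      0.8331
  Change       0.8226     -0.8226
  Equil          1.43     0.01048
  solve Keq expr → x = -0.4113; check Q = 5.3640e-05
Then change container volume by factor 2 (V_new/V_old).
Step 2:
                    E           C
  Initial      0.7152    0.005238
  Change            0           0
  Equil        0.7152    0.005238
  solve Keq expr → x = 0; check Q = 5.3640e-05
Then add 0.3502 M of E.
Step 3:
                    E           C
  Initial       1.065    0.005238
  Change    -0.002546    0.002546
  Equil         1.063    0.007784
  solve Keq expr → x = 0.001273; check Q = 5.3640e-05

[C]_eq = 0.007784 M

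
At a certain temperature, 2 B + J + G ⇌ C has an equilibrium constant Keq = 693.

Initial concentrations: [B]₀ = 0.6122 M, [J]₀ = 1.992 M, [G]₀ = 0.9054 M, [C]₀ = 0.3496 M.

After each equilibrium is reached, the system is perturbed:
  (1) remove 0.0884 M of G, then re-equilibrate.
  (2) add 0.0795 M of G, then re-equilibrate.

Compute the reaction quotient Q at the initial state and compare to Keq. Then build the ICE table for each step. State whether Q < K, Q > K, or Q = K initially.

Q₀ = 0.5172; Q < K (proceeds forward)

Q₀ = 0.5172 vs Keq = 693 ⇒ Q<K, forward
Step 1:
                  B         J         G         C
  init       0.6122     1.992    0.9054    0.3496
  Δ         -0.5824   -0.2912   -0.2912    0.2912
  eq        0.02975     1.701    0.6142    0.6408
  solve Keq expr → x = 0.2912; check Q = 693
Then remove 0.0884 M of G.
Step 2:
                  B         J         G         C
  init      0.02975     1.701    0.5258    0.6408
  Δ        0.002328  0.001164  0.001164 -0.001164
  eq        0.03208     1.702    0.5269    0.6397
  solve Keq expr → x = -0.001164; check Q = 693
Then add 0.0795 M of G.
Step 3:
                  B         J         G         C
  init      0.03208     1.702    0.6064    0.6397
  Δ       -0.002116 -0.001058 -0.001058  0.001058
  eq        0.02997     1.701    0.6054    0.6407
  solve Keq expr → x = 0.001058; check Q = 693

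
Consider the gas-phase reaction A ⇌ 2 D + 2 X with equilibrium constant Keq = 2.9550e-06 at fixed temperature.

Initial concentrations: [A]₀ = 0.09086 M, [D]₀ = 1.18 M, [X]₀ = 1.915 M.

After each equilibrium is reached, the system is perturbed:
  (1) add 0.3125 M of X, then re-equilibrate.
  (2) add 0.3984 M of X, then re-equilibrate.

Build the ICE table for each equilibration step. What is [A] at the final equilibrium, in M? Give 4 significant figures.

[A]_eq = 0.6804 M

Q₀ = 56.2 vs Keq = 2.9550e-06 ⇒ Q>K, reverse
Step 1:
                   A          D          X
  I          0.09086       1.18      1.915
  C            0.589     -1.178     -1.178
  E           0.6799   0.001923     0.7369
  solve Keq expr → x = -0.589; check Q = 2.9550e-06
Then add 0.3125 M of X.
Step 2:
                   A          D          X
  I           0.6799   0.001923      1.049
  C       2.8587e-04 -5.7175e-04 -5.7175e-04
  E           0.6802   0.001352      1.049
  solve Keq expr → x = -2.8587e-04; check Q = 2.9550e-06
Then add 0.3984 M of X.
Step 3:
                   A          D          X
  I           0.6802   0.001352      1.447
  C       1.8585e-04 -3.7171e-04 -3.7171e-04
  E           0.6804 9.7998e-04      1.447
  solve Keq expr → x = -1.8585e-04; check Q = 2.9550e-06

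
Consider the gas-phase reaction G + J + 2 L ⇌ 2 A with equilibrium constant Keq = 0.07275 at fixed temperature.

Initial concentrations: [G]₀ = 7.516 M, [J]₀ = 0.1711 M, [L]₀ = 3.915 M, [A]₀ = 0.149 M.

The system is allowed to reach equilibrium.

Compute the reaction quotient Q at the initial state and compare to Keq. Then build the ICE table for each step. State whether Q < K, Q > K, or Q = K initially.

Q₀ = 0.001126 vs Keq = 0.07275 ⇒ Q<K, forward
Step 1:
                   G          J          L          A
  Initial      7.516     0.1711      3.915      0.149
  Change      -0.144     -0.144    -0.2881     0.2881
  Equil        7.372    0.02707      3.627     0.4371
  solve Keq expr → x = 0.144; check Q = 0.07275

Q₀ = 0.001126; Q < K (proceeds forward)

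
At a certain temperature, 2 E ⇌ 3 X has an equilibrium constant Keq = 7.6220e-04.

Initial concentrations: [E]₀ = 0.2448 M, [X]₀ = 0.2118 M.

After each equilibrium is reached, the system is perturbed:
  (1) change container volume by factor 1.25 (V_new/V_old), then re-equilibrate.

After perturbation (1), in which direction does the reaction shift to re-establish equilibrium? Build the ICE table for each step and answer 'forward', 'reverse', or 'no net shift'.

Direction: forward

Q₀ = 0.1585 vs Keq = 7.6220e-04 ⇒ Q>K, reverse
Step 1:
                  E         X
  I          0.2448    0.2118
  C          0.1106    -0.166
  E          0.3554   0.04584
  solve Keq expr → x = -0.05532; check Q = 7.6220e-04
Then change container volume by factor 1.25 (V_new/V_old).
Step 2:
                  E         X
  I          0.2844   0.03667
  C       -0.001778  0.002667
  E          0.2826   0.03934
  solve Keq expr → x = 8.8888e-04; check Q = 7.6220e-04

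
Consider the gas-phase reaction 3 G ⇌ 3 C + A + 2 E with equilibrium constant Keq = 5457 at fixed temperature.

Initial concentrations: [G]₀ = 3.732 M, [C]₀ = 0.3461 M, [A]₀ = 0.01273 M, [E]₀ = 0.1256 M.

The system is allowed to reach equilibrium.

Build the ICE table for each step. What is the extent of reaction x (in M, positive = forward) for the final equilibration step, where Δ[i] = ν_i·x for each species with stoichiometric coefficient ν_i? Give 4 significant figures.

Q₀ = 1.6017e-07 vs Keq = 5457 ⇒ Q<K, forward
Step 1:
                    G           C           A           E
  Initial       3.732      0.3461     0.01273      0.1256
  Change       -3.346       3.346       1.115        2.23
  Equil        0.3865       3.692       1.128       2.356
  solve Keq expr → x = 1.115; check Q = 5457

x = 1.115 M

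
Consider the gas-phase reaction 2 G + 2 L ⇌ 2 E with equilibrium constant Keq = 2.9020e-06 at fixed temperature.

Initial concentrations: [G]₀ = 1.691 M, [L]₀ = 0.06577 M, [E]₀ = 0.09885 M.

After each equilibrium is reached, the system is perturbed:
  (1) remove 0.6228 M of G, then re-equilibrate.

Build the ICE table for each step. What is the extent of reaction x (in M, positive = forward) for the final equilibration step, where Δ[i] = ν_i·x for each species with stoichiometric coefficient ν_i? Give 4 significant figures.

Q₀ = 0.79 vs Keq = 2.9020e-06 ⇒ Q>K, reverse
Step 1:
                   G          L          E
  Initial      1.691    0.06577    0.09885
  Change     0.09835    0.09835   -0.09835
  Equil        1.789     0.1641 5.0027e-04
  solve Keq expr → x = -0.04917; check Q = 2.9020e-06
Then remove 0.6228 M of G.
Step 2:
                   G          L          E
  Initial      1.167     0.1641 5.0027e-04
  Change  1.7373e-04 1.7373e-04 -1.7373e-04
  Equil        1.167     0.1643 3.2654e-04
  solve Keq expr → x = -8.6865e-05; check Q = 2.9020e-06

x = -8.6865e-05 M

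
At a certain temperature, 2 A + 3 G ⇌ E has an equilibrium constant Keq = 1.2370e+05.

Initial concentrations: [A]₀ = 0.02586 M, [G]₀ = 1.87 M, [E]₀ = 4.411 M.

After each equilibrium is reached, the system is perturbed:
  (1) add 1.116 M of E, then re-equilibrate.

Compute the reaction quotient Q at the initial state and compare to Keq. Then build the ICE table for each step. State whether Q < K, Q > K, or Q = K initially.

Q₀ = 1009; Q < K (proceeds forward)

Q₀ = 1009 vs Keq = 1.2370e+05 ⇒ Q<K, forward
Step 1:
                    A           G           E
  init        0.02586        1.87       4.411
  Δ          -0.02345    -0.03518     0.01173
  eq         0.002406       1.835       4.423
  solve Keq expr → x = 0.01173; check Q = 1.2370e+05
Then add 1.116 M of E.
Step 2:
                    A           G           E
  init       0.002406       1.835       5.539
  Δ        2.8551e-04  4.2826e-04 -1.4275e-04
  eq         0.002691       1.835       5.539
  solve Keq expr → x = -1.4275e-04; check Q = 1.2370e+05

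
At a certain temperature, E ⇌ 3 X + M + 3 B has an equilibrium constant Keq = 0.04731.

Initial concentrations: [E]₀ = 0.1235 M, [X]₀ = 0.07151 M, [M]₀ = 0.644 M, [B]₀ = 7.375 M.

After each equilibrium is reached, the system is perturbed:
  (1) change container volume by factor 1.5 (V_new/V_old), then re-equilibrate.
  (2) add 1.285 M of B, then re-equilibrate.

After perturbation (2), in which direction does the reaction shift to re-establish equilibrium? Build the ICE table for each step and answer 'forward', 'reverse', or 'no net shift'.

Q₀ = 0.7649 vs Keq = 0.04731 ⇒ Q>K, reverse
Step 1:
                  E         X         M         B
  init       0.1235   0.07151     0.644     7.375
  Δ         0.01394  -0.04182  -0.01394  -0.04182
  eq         0.1374   0.02969    0.6301     7.333
  solve Keq expr → x = -0.01394; check Q = 0.04731
Then change container volume by factor 1.5 (V_new/V_old).
Step 2:
                  E         X         M         B
  init      0.09163   0.01979      0.42     4.889
  Δ       -0.007667     0.023  0.007667     0.023
  eq        0.08396   0.04279    0.4277     4.912
  solve Keq expr → x = 0.007667; check Q = 0.04731
Then add 1.285 M of B.
Step 3:
                  E         X         M         B
  init      0.08396   0.04279    0.4277     6.197
  Δ        0.002793  -0.00838 -0.002793  -0.00838
  eq        0.08675   0.03441    0.4249     6.188
  solve Keq expr → x = -0.002793; check Q = 0.04731

Direction: reverse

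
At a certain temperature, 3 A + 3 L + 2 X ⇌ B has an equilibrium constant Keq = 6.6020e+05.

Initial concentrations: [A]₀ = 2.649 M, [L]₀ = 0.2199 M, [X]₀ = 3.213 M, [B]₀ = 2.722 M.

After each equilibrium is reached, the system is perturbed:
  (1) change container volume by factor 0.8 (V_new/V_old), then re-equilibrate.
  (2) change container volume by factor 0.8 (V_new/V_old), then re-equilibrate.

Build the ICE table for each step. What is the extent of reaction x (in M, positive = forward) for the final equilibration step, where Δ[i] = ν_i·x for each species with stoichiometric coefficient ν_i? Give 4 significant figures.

x = 3.9559e-04 M

Q₀ = 1.334 vs Keq = 6.6020e+05 ⇒ Q<K, forward
Step 1:
                   A          L          X          B
  I            2.649     0.2199      3.213      2.722
  C          -0.2168    -0.2168    -0.1445    0.07225
  E            2.432   0.003149      3.068      2.794
  solve Keq expr → x = 0.07225; check Q = 6.6020e+05
Then change container volume by factor 0.8 (V_new/V_old).
Step 2:
                   A          L          X          B
  I             3.04   0.003937      3.836      3.493
  C        -0.001596  -0.001596  -0.001064 5.3203e-04
  E            3.039   0.002341      3.835      3.493
  solve Keq expr → x = 5.3203e-04; check Q = 6.6020e+05
Then change container volume by factor 0.8 (V_new/V_old).
Step 3:
                   A          L          X          B
  I            3.798   0.002926      4.793      4.367
  C        -0.001187  -0.001187 -7.9119e-04 3.9559e-04
  E            3.797   0.001739      4.792      4.367
  solve Keq expr → x = 3.9559e-04; check Q = 6.6020e+05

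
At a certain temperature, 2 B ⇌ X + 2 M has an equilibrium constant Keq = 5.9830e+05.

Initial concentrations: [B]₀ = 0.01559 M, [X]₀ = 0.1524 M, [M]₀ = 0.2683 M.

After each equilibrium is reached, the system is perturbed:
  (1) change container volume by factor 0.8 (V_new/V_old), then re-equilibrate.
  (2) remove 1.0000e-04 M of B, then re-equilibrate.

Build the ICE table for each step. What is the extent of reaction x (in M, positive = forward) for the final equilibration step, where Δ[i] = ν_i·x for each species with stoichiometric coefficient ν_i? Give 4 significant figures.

x = -4.9958e-05 M

Q₀ = 45.14 vs Keq = 5.9830e+05 ⇒ Q<K, forward
Step 1:
                    B           X           M
  init        0.01559      0.1524      0.2683
  Δ          -0.01544    0.007722     0.01544
  eq       1.4679e-04      0.1601      0.2837
  solve Keq expr → x = 0.007722; check Q = 5.9830e+05
Then change container volume by factor 0.8 (V_new/V_old).
Step 2:
                    B           X           M
  init     1.8349e-04      0.2002      0.3547
  Δ        2.1639e-05 -1.0820e-05 -2.1639e-05
  eq       2.0512e-04      0.2001      0.3547
  solve Keq expr → x = -1.0820e-05; check Q = 5.9830e+05
Then remove 1.0000e-04 M of B.
Step 3:
                    B           X           M
  init     1.0512e-04      0.2001      0.3547
  Δ        9.9917e-05 -4.9958e-05 -9.9917e-05
  eq       2.0504e-04      0.2001      0.3546
  solve Keq expr → x = -4.9958e-05; check Q = 5.9830e+05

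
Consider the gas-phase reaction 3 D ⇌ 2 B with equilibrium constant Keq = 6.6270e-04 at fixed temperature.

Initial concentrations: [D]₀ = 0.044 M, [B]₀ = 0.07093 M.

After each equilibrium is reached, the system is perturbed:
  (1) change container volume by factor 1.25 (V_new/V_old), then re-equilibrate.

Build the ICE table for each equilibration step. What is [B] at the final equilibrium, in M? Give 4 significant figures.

[B]_eq = 0.001053 M

Q₀ = 59.06 vs Keq = 6.6270e-04 ⇒ Q>K, reverse
Step 1:
                  D         B
  Initial     0.044   0.07093
  Change     0.1042  -0.06946
  Equil      0.1482  0.001469
  solve Keq expr → x = -0.03473; check Q = 6.6270e-04
Then change container volume by factor 1.25 (V_new/V_old).
Step 2:
                  D         B
  Initial    0.1186  0.001175
  Change  1.8241e-04 -1.2161e-04
  Equil      0.1187  0.001053
  solve Keq expr → x = -6.0804e-05; check Q = 6.6270e-04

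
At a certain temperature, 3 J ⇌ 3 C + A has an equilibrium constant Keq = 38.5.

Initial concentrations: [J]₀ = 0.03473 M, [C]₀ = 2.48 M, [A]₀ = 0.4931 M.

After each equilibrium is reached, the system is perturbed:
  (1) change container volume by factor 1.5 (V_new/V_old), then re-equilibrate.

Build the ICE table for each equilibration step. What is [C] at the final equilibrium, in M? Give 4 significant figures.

Q₀ = 1.7955e+05 vs Keq = 38.5 ⇒ Q>K, reverse
Step 1:
                   J          C          A
  Initial    0.03473       2.48     0.4931
  Change      0.4025    -0.4025    -0.1342
  Equil       0.4372      2.077     0.3589
  solve Keq expr → x = -0.1342; check Q = 38.5
Then change container volume by factor 1.5 (V_new/V_old).
Step 2:
                   J          C          A
  Initial     0.2915      1.385     0.2393
  Change    -0.02828    0.02828   0.009427
  Equil       0.2632      1.413     0.2487
  solve Keq expr → x = 0.009427; check Q = 38.5

[C]_eq = 1.413 M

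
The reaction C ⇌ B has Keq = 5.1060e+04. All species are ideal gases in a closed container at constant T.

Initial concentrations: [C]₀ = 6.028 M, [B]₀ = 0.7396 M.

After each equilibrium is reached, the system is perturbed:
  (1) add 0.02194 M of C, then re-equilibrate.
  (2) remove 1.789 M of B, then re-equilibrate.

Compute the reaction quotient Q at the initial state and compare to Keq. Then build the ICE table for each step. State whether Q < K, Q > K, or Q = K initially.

Q₀ = 0.1227 vs Keq = 5.1060e+04 ⇒ Q<K, forward
Step 1:
                   C          B
  I            6.028     0.7396
  C           -6.028      6.028
  E       1.3254e-04      6.767
  solve Keq expr → x = 6.028; check Q = 5.1060e+04
Then add 0.02194 M of C.
Step 2:
                   C          B
  I          0.02207      6.767
  C         -0.02194    0.02194
  E       1.3297e-04      6.789
  solve Keq expr → x = 0.02194; check Q = 5.1060e+04
Then remove 1.789 M of B.
Step 3:
                   C          B
  I       1.3297e-04          5
  C       -3.5037e-05 3.5037e-05
  E       9.7933e-05          5
  solve Keq expr → x = 3.5037e-05; check Q = 5.1060e+04

Q₀ = 0.1227; Q < K (proceeds forward)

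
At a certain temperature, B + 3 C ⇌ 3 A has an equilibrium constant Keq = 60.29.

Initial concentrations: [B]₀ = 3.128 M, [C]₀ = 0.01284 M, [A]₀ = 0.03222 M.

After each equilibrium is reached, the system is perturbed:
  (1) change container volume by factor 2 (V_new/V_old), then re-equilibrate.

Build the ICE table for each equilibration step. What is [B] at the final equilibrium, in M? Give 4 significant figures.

[B]_eq = 1.563 M

Q₀ = 5.051 vs Keq = 60.29 ⇒ Q<K, forward
Step 1:
                  B         C         A
  I           3.128   0.01284   0.03222
  C       -0.002049 -0.006148  0.006148
  E           3.126  0.006692   0.03837
  solve Keq expr → x = 0.002049; check Q = 60.29
Then change container volume by factor 2 (V_new/V_old).
Step 2:
                  B         C         A
  I           1.563  0.003346   0.01918
  C       2.3762e-04 7.1285e-04 -7.1285e-04
  E           1.563  0.004059   0.01847
  solve Keq expr → x = -2.3762e-04; check Q = 60.29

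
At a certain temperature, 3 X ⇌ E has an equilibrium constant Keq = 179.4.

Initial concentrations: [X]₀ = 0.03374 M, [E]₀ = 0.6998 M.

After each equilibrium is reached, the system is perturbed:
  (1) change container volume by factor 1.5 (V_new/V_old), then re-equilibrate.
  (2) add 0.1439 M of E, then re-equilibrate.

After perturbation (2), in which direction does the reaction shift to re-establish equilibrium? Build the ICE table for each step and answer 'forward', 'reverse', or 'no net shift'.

Q₀ = 1.8220e+04 vs Keq = 179.4 ⇒ Q>K, reverse
Step 1:
                   X          E
  init       0.03374     0.6998
  Δ           0.1206    -0.0402
  eq          0.1543     0.6596
  solve Keq expr → x = -0.0402; check Q = 179.4
Then change container volume by factor 1.5 (V_new/V_old).
Step 2:
                   X          E
  init        0.1029     0.4397
  Δ          0.03088   -0.01029
  eq          0.1338     0.4294
  solve Keq expr → x = -0.01029; check Q = 179.4
Then add 0.1439 M of E.
Step 3:
                   X          E
  init        0.1338     0.5733
  Δ          0.01315  -0.004384
  eq          0.1469      0.569
  solve Keq expr → x = -0.004384; check Q = 179.4

Direction: reverse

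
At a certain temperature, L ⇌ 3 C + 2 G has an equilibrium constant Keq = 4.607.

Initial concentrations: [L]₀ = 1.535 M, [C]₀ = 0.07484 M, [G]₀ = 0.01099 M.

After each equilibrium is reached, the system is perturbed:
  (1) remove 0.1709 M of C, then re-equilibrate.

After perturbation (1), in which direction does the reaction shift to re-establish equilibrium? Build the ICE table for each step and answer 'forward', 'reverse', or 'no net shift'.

Direction: forward

Q₀ = 3.2983e-08 vs Keq = 4.607 ⇒ Q<K, forward
Step 1:
                    L           C           G
  Initial       1.535     0.07484     0.01099
  Change      -0.5169       1.551       1.034
  Equil         1.018       1.626       1.045
  solve Keq expr → x = 0.5169; check Q = 4.607
Then remove 0.1709 M of C.
Step 2:
                    L           C           G
  Initial       1.018       1.455       1.045
  Change     -0.03111     0.09332     0.06221
  Equil         0.987       1.548       1.107
  solve Keq expr → x = 0.03111; check Q = 4.607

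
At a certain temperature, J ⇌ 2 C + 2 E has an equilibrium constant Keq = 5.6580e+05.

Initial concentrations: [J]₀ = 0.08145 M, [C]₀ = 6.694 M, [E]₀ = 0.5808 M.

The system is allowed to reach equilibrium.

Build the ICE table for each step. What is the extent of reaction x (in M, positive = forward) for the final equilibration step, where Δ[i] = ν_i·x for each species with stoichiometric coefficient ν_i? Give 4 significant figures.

Q₀ = 185.6 vs Keq = 5.6580e+05 ⇒ Q<K, forward
Step 1:
                    J           C           E
  init        0.08145       6.694      0.5808
  Δ           -0.0814      0.1628      0.1628
  eq       4.5948e-05       6.857      0.7436
  solve Keq expr → x = 0.0814; check Q = 5.6580e+05

x = 0.0814 M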